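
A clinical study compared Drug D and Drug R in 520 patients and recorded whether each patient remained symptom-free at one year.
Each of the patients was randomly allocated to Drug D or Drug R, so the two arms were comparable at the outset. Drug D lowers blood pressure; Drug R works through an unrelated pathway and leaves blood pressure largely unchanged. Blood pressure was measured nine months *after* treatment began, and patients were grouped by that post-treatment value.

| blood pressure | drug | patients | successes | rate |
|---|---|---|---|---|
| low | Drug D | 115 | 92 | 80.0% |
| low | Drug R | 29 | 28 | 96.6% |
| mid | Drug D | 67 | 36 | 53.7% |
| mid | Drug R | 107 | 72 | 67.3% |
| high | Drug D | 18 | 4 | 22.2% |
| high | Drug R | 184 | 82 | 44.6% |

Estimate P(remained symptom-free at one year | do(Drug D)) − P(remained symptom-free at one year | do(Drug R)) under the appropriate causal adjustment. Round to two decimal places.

Blood pressure lies on the pathway drug → blood pressure → outcome, so adjusting for it blocks the indirect effect. For the total causal effect of drug, use the unadjusted pooled rates.
The causal difference is the pooled difference: 0.660 − 0.569 = +0.091.

+0.09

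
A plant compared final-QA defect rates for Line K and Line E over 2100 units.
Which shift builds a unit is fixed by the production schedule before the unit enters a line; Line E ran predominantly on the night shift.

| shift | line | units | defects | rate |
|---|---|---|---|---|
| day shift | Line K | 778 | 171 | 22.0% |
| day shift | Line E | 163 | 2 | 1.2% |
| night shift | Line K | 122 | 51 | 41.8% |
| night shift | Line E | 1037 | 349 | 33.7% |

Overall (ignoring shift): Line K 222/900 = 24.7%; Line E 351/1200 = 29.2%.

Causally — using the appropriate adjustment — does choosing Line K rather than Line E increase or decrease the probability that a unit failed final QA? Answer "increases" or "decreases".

increases

Nothing the line does changes shift; the imbalance is an allocation artefact. With shift also predicting the outcome, the pooled figure is confounded, and the within-stratum comparison is the causal one.
Within each level — day shift: 22.0% vs 1.2%; night shift: 41.8% vs 33.7% — Line E is lower every time.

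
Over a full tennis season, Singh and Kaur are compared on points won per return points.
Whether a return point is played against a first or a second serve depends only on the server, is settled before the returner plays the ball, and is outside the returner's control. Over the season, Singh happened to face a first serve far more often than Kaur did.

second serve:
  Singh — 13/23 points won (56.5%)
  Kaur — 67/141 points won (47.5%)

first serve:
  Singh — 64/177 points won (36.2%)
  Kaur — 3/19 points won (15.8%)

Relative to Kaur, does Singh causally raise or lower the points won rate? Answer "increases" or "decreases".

increases

Nothing the player does changes serve type; the imbalance is an allocation artefact. With serve type also predicting the outcome, the pooled figure is confounded, and the within-stratum comparison is the causal one.
Within each level — second serve: 56.5% vs 47.5%; first serve: 36.2% vs 15.8% — Singh is higher every time.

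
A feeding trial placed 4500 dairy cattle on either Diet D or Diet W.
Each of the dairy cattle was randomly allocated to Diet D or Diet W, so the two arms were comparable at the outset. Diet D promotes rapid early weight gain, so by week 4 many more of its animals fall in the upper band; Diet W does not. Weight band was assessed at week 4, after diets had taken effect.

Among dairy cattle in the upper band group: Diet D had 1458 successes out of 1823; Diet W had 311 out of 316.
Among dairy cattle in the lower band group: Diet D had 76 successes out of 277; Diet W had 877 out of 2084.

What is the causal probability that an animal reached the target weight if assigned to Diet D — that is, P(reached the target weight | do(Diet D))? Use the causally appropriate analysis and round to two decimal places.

0.73

Week-4 weight band lies on the pathway diet → week-4 weight band → outcome, so adjusting for it blocks the indirect effect. For the total causal effect of diet, use the unadjusted pooled rates.
So P(outcome | do(Diet D)) is just the pooled rate for Diet D: 1534/2100 = 0.730.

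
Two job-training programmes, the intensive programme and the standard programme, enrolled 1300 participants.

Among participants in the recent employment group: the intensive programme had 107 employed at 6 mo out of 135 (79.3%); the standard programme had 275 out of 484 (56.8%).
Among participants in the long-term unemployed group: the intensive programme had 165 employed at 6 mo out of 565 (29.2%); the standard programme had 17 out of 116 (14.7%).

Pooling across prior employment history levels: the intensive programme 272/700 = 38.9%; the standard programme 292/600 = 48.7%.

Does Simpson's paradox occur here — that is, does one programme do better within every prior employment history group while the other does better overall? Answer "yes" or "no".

yes

Within each prior employment history level (recent employment 79.3% vs 56.8%; long-term unemployed 29.2% vs 14.7%), the intensive programme has the higher rate every time. Pooled: 38.9% vs 48.7% — the standard programme has the higher rate overall. The two comparisons disagree.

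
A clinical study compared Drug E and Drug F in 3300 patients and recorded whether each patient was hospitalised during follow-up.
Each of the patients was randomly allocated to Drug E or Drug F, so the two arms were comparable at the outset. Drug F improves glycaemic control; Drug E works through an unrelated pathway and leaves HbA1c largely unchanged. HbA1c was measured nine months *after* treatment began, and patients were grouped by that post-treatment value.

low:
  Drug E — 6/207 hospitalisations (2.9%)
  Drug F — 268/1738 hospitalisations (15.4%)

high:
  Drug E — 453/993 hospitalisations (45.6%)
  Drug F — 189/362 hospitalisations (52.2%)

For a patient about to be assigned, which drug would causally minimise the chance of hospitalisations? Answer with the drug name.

HbA1c is recorded after the drug and is itself shifted by it — it sits on the causal path from drug to outcome. Conditioning on a mediator would strip out part of the effect we want; the pooled comparison gives the total causal effect.
Pooled: Drug E 38.2% vs Drug F 21.8%; Drug F is lower overall.

Drug F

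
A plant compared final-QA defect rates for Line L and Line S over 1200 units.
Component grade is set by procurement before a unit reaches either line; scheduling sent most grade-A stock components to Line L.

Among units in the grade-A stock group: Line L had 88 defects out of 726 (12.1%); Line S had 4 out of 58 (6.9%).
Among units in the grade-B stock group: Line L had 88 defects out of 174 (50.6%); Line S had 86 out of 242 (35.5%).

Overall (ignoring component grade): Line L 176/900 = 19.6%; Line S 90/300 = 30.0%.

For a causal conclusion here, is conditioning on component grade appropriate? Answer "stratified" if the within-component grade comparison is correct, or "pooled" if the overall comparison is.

The stratified and pooled comparisons disagree (Line S wins within each component grade; Line L wins overall), so the answer turns on the causal role of component grade.
Component grade satisfies the back-door criterion: it is not a descendant of the line, and it blocks the spurious path from line to outcome. Adjusting for it (i.e., using the within-component grade rates) gives the causal effect.
Within each level — grade-A stock: 12.1% vs 6.9%; grade-B stock: 50.6% vs 35.5% — Line S is lower every time.

stratified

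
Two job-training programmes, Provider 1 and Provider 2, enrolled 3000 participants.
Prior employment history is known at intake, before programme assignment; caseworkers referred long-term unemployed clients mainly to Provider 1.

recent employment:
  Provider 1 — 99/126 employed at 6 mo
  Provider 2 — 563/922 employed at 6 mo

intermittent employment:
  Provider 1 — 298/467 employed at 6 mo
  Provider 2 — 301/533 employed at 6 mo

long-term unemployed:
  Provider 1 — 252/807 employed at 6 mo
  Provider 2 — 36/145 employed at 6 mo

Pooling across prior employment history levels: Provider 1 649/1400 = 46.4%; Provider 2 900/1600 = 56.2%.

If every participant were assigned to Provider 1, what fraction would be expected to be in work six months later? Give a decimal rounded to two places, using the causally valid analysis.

0.59

Provider 1 is higher inside every prior employment history stratum but Provider 2 is higher in aggregate. Whether to stratify depends on how prior employment history relates to the programme.
Here prior employment history is a common cause — it drives both which programme a case falls under and the outcome. The crude comparison mixes populations; the stratum-specific rates are the causally relevant ones.
Standardising Provider 1 to the population prior employment history mix: 0.349·99/126 + 0.333·298/467 + 0.317·252/807 = 0.586.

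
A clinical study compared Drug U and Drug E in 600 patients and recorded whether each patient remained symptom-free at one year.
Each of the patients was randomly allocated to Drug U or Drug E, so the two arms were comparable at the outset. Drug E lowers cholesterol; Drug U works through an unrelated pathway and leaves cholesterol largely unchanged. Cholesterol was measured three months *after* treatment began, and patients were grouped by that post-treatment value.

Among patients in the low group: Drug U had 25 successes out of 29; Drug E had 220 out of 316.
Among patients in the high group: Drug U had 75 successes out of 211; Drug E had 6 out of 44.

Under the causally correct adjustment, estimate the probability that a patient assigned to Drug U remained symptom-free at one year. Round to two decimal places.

Cholesterol lies on the pathway drug → cholesterol → outcome, so adjusting for it blocks the indirect effect. For the total causal effect of drug, use the unadjusted pooled rates.
So P(outcome | do(Drug U)) is just the pooled rate for Drug U: 100/240 = 0.417.

0.42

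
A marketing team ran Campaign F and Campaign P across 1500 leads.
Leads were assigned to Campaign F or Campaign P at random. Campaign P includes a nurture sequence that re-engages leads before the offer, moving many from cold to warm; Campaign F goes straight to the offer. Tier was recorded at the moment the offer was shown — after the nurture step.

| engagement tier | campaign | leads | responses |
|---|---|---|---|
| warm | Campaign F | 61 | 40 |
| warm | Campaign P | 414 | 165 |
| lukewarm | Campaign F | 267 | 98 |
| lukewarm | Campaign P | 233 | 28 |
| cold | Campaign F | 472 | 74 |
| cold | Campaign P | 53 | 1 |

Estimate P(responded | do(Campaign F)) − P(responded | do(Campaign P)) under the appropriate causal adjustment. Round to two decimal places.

The stratified and pooled comparisons disagree (Campaign F wins within each engagement tier; Campaign P wins overall), so the answer turns on the causal role of engagement tier.
Stratifying would compare campaigns among leads the campaigns themselves sorted into engagement tier groups — a form of selection on an intermediate. The unconditioned pooled rates give the total causal effect.
The causal difference is the pooled difference: 0.265 − 0.277 = -0.012.

-0.01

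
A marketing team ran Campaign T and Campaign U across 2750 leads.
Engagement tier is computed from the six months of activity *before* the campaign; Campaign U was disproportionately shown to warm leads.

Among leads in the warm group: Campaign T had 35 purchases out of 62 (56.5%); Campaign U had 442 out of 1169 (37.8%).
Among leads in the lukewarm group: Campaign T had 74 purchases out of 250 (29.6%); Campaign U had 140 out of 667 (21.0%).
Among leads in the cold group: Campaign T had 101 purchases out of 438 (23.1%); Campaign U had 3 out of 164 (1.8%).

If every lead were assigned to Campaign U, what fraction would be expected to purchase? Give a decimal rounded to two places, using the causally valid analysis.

0.24

Engagement tier differs across campaigns for reasons unrelated to any effect of the campaign itself, and it separately predicts the outcome — a classic confounder. We must compare within engagement tier levels.
Standardising Campaign U to the population engagement tier mix: 0.448·442/1169 + 0.333·140/667 + 0.219·3/164 = 0.243.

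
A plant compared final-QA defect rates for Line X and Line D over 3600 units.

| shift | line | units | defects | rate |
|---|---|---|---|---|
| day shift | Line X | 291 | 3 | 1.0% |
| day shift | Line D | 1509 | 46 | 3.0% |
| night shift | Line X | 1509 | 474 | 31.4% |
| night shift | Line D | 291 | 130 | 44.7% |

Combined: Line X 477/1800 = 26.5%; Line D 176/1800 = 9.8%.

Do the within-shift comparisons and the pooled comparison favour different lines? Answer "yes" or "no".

Within each shift level (day shift 1.0% vs 3.0%; night shift 31.4% vs 44.7%), Line X has the lower rate every time. Pooled: 26.5% vs 9.8% — Line D has the lower rate overall. The two comparisons disagree.

yes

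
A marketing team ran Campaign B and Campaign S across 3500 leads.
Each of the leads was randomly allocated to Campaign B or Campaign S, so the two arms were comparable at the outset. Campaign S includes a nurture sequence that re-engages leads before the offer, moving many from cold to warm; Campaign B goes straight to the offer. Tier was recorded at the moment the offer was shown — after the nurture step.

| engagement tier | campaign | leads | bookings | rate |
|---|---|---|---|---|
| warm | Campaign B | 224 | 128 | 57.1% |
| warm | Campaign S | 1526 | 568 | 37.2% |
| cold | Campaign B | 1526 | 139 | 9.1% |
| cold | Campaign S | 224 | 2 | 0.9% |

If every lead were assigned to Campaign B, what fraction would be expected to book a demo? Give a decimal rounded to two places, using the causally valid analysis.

Stratifying would compare campaigns among leads the campaigns themselves sorted into engagement tier groups — a form of selection on an intermediate. The unconditioned pooled rates give the total causal effect.
So P(outcome | do(Campaign B)) is just the pooled rate for Campaign B: 267/1750 = 0.153.

0.15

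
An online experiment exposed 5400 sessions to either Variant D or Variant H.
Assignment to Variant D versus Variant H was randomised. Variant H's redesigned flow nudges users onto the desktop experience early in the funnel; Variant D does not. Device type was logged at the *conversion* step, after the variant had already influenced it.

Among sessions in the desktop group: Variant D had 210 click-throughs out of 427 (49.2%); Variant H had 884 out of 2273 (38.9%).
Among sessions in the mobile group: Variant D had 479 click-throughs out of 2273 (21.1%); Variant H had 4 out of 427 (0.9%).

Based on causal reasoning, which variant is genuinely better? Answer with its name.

Because the variant influences device type, device type is a post-treatment mediator, not a confounder. Stratifying on it would bias the estimate; the causal effect is the crude pooled difference.
Pooled: Variant D 25.5% vs Variant H 32.9%; Variant H is higher overall.

Variant H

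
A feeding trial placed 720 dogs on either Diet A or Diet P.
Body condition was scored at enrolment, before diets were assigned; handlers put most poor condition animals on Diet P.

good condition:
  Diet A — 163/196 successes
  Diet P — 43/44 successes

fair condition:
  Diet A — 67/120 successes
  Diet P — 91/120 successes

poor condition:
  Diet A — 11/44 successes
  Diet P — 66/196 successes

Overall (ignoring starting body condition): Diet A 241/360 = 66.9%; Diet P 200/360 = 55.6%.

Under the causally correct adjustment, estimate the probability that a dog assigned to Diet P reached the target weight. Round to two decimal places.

Since starting body condition is a pre-existing factor (not a product of the diet) and it affects the outcome on its own, it is a confounder. The stratified rates, not the pooled rate, identify the causal effect.
Standardising Diet P to the population starting body condition mix: 0.333·43/44 + 0.333·91/120 + 0.333·66/196 = 0.691.

0.69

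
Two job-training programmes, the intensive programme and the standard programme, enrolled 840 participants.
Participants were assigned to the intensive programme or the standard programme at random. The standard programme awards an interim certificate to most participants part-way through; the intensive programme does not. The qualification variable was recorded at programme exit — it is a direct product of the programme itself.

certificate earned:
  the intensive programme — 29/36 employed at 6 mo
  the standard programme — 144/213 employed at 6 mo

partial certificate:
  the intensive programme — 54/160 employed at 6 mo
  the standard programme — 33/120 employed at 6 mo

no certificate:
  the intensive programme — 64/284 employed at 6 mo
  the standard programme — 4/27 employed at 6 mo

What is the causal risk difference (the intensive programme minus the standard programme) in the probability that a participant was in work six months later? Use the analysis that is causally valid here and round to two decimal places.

-0.20

Within every qualification attained during the programme level the intensive programme has the higher rate, yet pooled the standard programme does — Simpson's reversal.
Qualification attained during the programme is downstream of the programme. One should not condition on a consequence of treatment, so the overall rates are the right comparison.
The causal difference is the pooled difference: 0.306 − 0.503 = -0.197.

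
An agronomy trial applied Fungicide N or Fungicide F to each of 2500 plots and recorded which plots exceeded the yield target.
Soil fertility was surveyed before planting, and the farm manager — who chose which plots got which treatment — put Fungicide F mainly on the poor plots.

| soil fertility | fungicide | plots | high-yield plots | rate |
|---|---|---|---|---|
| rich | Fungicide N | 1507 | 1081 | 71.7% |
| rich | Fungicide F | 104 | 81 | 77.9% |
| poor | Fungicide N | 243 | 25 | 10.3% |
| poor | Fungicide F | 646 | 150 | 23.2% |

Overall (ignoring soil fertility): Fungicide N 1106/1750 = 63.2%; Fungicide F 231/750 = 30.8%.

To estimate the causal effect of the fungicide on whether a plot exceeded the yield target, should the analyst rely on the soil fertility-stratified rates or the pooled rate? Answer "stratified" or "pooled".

Nothing the fungicide does changes soil fertility; the imbalance is an allocation artefact. With soil fertility also predicting the outcome, the pooled figure is confounded, and the within-stratum comparison is the causal one.
Within each level — rich: 71.7% vs 77.9%; poor: 10.3% vs 23.2% — Fungicide F is higher every time.

stratified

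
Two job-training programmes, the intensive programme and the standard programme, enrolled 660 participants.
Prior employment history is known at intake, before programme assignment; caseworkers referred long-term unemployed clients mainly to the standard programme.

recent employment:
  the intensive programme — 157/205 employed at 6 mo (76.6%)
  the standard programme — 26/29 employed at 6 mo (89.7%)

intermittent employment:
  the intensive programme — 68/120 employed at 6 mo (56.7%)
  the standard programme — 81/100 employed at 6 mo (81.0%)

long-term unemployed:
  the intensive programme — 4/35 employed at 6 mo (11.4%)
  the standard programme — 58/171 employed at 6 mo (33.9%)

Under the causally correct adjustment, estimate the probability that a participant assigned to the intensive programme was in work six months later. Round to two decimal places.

0.50

Prior employment history satisfies the back-door criterion: it is not a descendant of the programme, and it blocks the spurious path from programme to outcome. Adjusting for it (i.e., using the within-prior employment history rates) gives the causal effect.
Standardising the intensive programme to the population prior employment history mix: 0.355·157/205 + 0.333·68/120 + 0.312·4/35 = 0.496.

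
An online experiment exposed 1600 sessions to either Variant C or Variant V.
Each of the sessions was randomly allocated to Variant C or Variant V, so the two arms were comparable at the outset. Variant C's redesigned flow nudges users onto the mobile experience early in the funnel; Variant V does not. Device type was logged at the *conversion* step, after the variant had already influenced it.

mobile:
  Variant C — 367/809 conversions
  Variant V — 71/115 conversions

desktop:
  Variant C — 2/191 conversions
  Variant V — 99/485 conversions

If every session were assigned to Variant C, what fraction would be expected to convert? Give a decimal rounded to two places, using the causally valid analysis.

0.37

Device type here is a post-treatment variable shaped by the variant; conditioning on it would introduce bias rather than remove it. The overall comparison is the causal one.
So P(outcome | do(Variant C)) is just the pooled rate for Variant C: 369/1000 = 0.369.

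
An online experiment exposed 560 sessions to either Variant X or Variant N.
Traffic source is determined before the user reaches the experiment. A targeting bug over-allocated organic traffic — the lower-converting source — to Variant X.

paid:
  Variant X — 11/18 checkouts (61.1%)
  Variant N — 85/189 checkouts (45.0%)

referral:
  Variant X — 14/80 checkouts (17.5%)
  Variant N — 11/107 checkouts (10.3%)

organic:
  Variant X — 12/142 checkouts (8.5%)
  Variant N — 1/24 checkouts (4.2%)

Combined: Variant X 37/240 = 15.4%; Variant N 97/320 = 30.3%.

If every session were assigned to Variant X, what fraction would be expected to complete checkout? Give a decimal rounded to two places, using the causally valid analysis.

0.31

Within every traffic source level Variant X has the higher rate, yet pooled Variant N does — Simpson's reversal.
Nothing the variant does changes traffic source; the imbalance is an allocation artefact. With traffic source also predicting the outcome, the pooled figure is confounded, and the within-stratum comparison is the causal one.
Standardising Variant X to the population traffic source mix: 0.370·11/18 + 0.334·14/80 + 0.296·12/142 = 0.309.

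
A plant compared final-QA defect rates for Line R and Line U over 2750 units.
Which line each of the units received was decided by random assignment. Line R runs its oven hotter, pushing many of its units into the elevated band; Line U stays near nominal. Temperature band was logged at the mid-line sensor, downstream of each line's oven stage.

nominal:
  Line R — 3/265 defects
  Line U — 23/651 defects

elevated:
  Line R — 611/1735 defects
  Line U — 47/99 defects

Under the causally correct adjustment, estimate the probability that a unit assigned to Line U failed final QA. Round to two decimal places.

0.09

In-process temperature band is recorded after the line and is itself shifted by it — it sits on the causal path from line to outcome. Conditioning on a mediator would strip out part of the effect we want; the pooled comparison gives the total causal effect.
So P(outcome | do(Line U)) is just the pooled rate for Line U: 70/750 = 0.093.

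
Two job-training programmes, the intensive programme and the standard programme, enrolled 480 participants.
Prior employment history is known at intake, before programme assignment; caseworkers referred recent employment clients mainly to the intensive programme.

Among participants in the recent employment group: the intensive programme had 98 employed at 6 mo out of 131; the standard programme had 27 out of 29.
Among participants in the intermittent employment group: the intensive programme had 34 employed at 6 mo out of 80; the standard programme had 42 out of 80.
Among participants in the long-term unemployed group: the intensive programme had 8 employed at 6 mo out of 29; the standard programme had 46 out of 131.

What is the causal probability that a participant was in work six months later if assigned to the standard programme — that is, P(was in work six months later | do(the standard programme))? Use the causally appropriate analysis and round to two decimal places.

Prior employment history is set before the programme has any effect — it is not caused by the programme — and it independently drives the outcome. That makes it a confounder, so the causal comparison is within prior employment history levels.
Standardising the standard programme to the population prior employment history mix: 0.333·27/29 + 0.333·42/80 + 0.333·46/131 = 0.602.

0.60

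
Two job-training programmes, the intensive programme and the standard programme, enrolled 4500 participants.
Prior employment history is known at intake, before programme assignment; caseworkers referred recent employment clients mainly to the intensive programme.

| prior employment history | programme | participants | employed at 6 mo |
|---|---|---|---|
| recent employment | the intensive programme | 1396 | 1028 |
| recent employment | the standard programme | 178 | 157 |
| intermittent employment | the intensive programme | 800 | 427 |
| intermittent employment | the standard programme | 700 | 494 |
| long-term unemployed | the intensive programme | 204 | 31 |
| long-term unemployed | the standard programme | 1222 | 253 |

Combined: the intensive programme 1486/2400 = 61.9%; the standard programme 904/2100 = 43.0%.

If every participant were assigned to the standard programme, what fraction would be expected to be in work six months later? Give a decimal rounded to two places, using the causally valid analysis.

0.61

Within every prior employment history level the standard programme has the higher rate, yet pooled the intensive programme does — Simpson's reversal.
Since prior employment history is a pre-existing factor (not a product of the programme) and it affects the outcome on its own, it is a confounder. The stratified rates, not the pooled rate, identify the causal effect.
Standardising the standard programme to the population prior employment history mix: 0.350·157/178 + 0.333·494/700 + 0.317·253/1222 = 0.609.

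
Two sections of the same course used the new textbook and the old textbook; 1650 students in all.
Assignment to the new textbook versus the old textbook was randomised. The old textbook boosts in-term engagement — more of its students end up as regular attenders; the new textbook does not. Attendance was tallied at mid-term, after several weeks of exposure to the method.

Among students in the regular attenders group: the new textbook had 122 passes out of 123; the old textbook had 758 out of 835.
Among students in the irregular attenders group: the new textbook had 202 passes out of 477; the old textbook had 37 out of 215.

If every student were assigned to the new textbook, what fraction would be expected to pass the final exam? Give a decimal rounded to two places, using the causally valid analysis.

the new textbook is higher inside every mid-term attendance stratum but the old textbook is higher in aggregate. Whether to stratify depends on how mid-term attendance relates to the teaching method.
Mid-term attendance is recorded after the teaching method and is itself shifted by it — it sits on the causal path from teaching method to outcome. Conditioning on a mediator would strip out part of the effect we want; the pooled comparison gives the total causal effect.
So P(outcome | do(the new textbook)) is just the pooled rate for the new textbook: 324/600 = 0.540.

0.54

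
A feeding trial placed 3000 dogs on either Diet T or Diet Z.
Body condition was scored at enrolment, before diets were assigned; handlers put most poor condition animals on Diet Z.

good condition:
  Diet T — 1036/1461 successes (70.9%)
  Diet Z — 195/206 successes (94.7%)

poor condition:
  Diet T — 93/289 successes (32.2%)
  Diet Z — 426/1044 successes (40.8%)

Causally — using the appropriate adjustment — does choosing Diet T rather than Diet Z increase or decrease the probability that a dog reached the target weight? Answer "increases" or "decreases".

decreases

Here starting body condition is a common cause — it drives both which diet a case falls under and the outcome. The crude comparison mixes populations; the stratum-specific rates are the causally relevant ones.
Within each level — good condition: 70.9% vs 94.7%; poor condition: 32.2% vs 40.8% — Diet Z is higher every time.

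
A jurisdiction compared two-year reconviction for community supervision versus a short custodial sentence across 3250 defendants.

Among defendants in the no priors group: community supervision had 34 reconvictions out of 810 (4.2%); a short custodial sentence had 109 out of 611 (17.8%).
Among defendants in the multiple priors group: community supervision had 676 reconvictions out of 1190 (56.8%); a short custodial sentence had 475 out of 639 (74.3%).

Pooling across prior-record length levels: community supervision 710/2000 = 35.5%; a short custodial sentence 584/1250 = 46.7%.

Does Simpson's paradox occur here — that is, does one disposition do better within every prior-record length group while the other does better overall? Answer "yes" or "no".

no

Within each prior-record length level (no priors 4.2% vs 17.8%; multiple priors 56.8% vs 74.3%), community supervision has the lower rate every time. Pooled: 35.5% vs 46.7% — community supervision has the lower rate overall. They agree.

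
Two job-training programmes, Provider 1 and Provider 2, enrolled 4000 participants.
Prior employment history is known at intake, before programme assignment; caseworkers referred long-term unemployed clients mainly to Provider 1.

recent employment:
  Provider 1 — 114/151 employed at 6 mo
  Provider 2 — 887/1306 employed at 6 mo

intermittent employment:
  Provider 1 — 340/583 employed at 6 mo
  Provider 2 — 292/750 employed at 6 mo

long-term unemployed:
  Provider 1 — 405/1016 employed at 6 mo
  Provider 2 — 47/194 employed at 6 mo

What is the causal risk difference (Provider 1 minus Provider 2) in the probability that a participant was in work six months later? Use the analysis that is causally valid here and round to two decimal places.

+0.14

Prior employment history differs across programmes for reasons unrelated to any effect of the programme itself, and it separately predicts the outcome — a classic confounder. We must compare within prior employment history levels.
Adjusting over the population distribution of prior employment history: 0.364·(0.755−0.679) + 0.333·(0.583−0.389) + 0.302·(0.399−0.242) = +0.140.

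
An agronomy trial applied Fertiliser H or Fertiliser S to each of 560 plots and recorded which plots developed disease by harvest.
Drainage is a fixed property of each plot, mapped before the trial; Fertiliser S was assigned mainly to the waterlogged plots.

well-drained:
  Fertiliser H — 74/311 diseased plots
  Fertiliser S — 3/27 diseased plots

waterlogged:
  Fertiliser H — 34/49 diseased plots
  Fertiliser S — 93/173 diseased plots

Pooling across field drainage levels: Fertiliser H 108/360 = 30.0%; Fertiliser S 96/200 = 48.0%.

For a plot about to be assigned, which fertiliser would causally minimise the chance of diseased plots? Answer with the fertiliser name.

Fertiliser S is lower inside every field drainage stratum but Fertiliser H is lower in aggregate. Whether to stratify depends on how field drainage relates to the fertiliser.
Nothing the fertiliser does changes field drainage; the imbalance is an allocation artefact. With field drainage also predicting the outcome, the pooled figure is confounded, and the within-stratum comparison is the causal one.
Within each level — well-drained: 23.8% vs 11.1%; waterlogged: 69.4% vs 53.8% — Fertiliser S is lower every time.

Fertiliser S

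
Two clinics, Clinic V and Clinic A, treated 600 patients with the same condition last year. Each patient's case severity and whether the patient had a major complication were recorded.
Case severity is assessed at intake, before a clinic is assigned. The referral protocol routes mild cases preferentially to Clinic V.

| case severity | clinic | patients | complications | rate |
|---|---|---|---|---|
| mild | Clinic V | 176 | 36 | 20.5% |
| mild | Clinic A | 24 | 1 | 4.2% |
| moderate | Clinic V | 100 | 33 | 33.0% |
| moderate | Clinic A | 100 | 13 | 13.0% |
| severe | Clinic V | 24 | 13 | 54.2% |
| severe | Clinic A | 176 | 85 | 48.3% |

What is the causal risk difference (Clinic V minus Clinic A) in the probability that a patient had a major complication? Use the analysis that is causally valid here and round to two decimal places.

+0.14

Nothing the clinic does changes case severity; the imbalance is an allocation artefact. With case severity also predicting the outcome, the pooled figure is confounded, and the within-stratum comparison is the causal one.
Adjusting over the population distribution of case severity: 0.333·(0.205−0.042) + 0.333·(0.330−0.130) + 0.333·(0.542−0.483) = +0.141.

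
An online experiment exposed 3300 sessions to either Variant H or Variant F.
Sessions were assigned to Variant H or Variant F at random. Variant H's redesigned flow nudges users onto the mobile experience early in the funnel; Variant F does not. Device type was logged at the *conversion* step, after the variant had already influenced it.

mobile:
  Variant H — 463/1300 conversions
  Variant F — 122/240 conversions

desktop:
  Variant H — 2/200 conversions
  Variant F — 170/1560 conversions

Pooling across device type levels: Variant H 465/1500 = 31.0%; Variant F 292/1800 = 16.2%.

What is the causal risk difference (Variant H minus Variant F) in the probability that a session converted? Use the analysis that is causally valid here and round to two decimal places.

+0.15

Within every device type level Variant F has the higher rate, yet pooled Variant H does — Simpson's reversal.
Device type here is a post-treatment variable shaped by the variant; conditioning on it would introduce bias rather than remove it. The overall comparison is the causal one.
The causal difference is the pooled difference: 0.310 − 0.162 = +0.148.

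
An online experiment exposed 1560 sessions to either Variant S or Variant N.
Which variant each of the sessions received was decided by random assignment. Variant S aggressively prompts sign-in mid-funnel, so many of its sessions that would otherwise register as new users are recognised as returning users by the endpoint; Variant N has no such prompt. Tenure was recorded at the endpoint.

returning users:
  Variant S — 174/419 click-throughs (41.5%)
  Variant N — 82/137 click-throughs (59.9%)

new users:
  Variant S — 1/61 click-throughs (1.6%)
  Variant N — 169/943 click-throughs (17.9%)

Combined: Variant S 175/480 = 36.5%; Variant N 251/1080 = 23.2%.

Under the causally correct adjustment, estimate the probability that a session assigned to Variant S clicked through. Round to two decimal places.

0.36

The stratified and pooled comparisons disagree (Variant N wins within each user tenure; Variant S wins overall), so the answer turns on the causal role of user tenure.
User tenure lies on the pathway variant → user tenure → outcome, so adjusting for it blocks the indirect effect. For the total causal effect of variant, use the unadjusted pooled rates.
So P(outcome | do(Variant S)) is just the pooled rate for Variant S: 175/480 = 0.365.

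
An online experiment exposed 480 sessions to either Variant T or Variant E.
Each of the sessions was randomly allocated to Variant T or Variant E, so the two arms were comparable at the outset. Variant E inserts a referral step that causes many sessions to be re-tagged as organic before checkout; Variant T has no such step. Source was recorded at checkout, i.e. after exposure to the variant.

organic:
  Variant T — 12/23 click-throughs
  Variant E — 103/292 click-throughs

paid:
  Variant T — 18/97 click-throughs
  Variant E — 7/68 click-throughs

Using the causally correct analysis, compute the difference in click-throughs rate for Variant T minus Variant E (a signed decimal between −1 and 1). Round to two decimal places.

The traffic source-specific comparison favours Variant T throughout, but the pooled figures favour Variant E. The question is whether to condition on traffic source.
Stratifying would compare variants among sessions the variants themselves sorted into traffic source groups — a form of selection on an intermediate. The unconditioned pooled rates give the total causal effect.
The causal difference is the pooled difference: 0.250 − 0.306 = -0.056.

-0.06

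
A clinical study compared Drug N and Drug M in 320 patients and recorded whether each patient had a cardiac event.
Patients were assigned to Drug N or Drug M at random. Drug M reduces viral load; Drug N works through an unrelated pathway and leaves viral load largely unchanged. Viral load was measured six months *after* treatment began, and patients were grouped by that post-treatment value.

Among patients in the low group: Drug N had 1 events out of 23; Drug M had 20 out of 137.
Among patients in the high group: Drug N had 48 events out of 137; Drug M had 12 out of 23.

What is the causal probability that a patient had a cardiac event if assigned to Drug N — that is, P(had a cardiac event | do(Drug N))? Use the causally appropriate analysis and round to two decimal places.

0.31

The stratified and pooled comparisons disagree (Drug N wins within each viral load; Drug M wins overall), so the answer turns on the causal role of viral load.
Viral load is recorded after the drug and is itself shifted by it — it sits on the causal path from drug to outcome. Conditioning on a mediator would strip out part of the effect we want; the pooled comparison gives the total causal effect.
So P(outcome | do(Drug N)) is just the pooled rate for Drug N: 49/160 = 0.306.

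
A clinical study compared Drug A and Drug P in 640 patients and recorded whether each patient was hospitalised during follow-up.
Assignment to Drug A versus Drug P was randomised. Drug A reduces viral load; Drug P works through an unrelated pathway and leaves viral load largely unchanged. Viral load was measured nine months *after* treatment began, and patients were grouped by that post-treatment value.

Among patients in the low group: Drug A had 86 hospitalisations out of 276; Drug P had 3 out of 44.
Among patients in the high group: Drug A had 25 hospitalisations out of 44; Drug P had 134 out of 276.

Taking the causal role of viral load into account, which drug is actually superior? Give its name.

Within every viral load level Drug P has the lower rate, yet pooled Drug A does — Simpson's reversal.
The distribution of viral load is itself part of what the drug does — it is an intermediate outcome. Holding it fixed would remove that part of the effect; the total effect is the pooled difference.
Pooled: Drug A 34.7% vs Drug P 42.8%; Drug A is lower overall.

Drug A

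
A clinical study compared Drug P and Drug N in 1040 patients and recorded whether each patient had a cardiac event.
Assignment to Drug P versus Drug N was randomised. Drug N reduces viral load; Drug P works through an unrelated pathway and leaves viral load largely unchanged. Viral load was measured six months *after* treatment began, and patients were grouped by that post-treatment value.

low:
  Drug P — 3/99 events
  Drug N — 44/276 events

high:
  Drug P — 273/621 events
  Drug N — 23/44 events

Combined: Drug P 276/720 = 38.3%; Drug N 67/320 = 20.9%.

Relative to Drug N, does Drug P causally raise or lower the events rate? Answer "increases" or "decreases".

increases

Viral load lies on the pathway drug → viral load → outcome, so adjusting for it blocks the indirect effect. For the total causal effect of drug, use the unadjusted pooled rates.
Pooled: Drug P 38.3% vs Drug N 20.9%; Drug N is lower overall.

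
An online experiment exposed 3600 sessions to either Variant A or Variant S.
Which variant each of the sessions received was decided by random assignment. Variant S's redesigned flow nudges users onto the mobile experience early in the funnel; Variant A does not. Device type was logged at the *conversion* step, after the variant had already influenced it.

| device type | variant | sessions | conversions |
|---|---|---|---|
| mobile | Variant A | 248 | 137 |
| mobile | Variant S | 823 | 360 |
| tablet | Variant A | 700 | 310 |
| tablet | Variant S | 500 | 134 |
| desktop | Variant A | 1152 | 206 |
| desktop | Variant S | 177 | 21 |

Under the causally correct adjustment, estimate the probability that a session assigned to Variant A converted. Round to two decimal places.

The device type-specific comparison favours Variant A throughout, but the pooled figures favour Variant S. The question is whether to condition on device type.
Device type lies on the pathway variant → device type → outcome, so adjusting for it blocks the indirect effect. For the total causal effect of variant, use the unadjusted pooled rates.
So P(outcome | do(Variant A)) is just the pooled rate for Variant A: 653/2100 = 0.311.

0.31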